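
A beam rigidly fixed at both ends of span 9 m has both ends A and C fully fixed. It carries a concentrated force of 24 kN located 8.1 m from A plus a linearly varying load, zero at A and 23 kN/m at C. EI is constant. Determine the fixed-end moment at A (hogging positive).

Release both end moments; the primary structure is a simply-supported span AC with redundants M_A and M_C.
Simple-span end rotations at A and C under the given loads:
  at A: point load 24 at a = 8.1: Pab(L + b)/(6LEI) = 32.08/EI
  at C: point load 24 at a = 8.1: Pab(L + a)/(6LEI) = 55.4/EI
  at A: triangular load, peak 23: 7w₀L³/(360EI) = 326/EI
  at C: triangular load, peak 23: w₀L³/(45EI) = 372.6/EI
  θ_A0 = 358.1/EI,  θ_C0 = 428/EI
Flexibility coefficients: a unit moment at one end gives L/(3EI) there and L/(6EI) at the far end, so f₁₁ = f₂₂ = 3/EI and f₁₂ = f₂₁ = 1.5/EI.
Compatibility — zero rotation at each built-in end:
  3 M_A + 1.5 M_C = 358.1
  1.5 M_A + 3 M_C = 428
Solving the pair gives M_A = 64.04 kN·m and M_C = 110.6 kN·m (hogging).

M_A = 64.04 kN·m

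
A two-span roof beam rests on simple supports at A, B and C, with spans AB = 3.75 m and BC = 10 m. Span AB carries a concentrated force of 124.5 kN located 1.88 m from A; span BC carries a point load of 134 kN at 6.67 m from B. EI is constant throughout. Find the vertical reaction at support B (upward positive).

Insert a hinge at B; M_B is the redundant, and each span becomes simply supported.
Discontinuity in slope at B on the released structure — sum the simple-span end rotations:
  span AB: point load 124.5 at a = 1.88: Pab(L + a)/(6LEI) = 109.5/EI
  span BC: point load 134 at a = 6.67: Pab(L + b)/(6LEI) = 661.2/EI
  relative rotation θ_0 = (109.5 + 661.2)/EI = 770.8/EI
A unit hogging moment at B produces rotation L₁/(3EI) + L₂/(3EI) = 4.583/EI.
Compatibility: M_B·(L₁+L₂)/(3EI) = θ_0, giving M_B = 168.2 kN·m (hogging).
Span AB, ΣM about A with M_B applied at B: R_B^{AB}·3.75 = 234.1 + 168.2, so R_B^{AB} = 107.3 kN and R_A = 124.5 − 107.3 = 17.24 kN.
Span BC, ΣM about C: R_B^{BC}·10 = 446.2 + 168.2, so R_B^{BC} = 61.44 kN and R_C = 134 − 61.44 = 72.56 kN.
R_B = 107.3 + 61.44 = 168.7 kN.

R_B = 168.7 kN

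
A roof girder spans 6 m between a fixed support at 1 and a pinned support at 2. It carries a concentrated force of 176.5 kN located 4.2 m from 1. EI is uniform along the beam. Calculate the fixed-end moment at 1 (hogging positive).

M_1 = 144.6 kN·m

Choose R_2 as the redundant. The primary structure is the cantilever fixed at 1.
Primary-structure tip deflection at 2 by superposition:
  point load 176.5 at a = 4.2: Pa²(3L − a)/(6EI) = 7161/EI
Flexibility coefficient — unit upward force at 2: δ_{22} = L³/(3EI) = 72/EI.
Compatibility at 2: δ_0 − R_2·δ_{22} = 0, so R_2 = 7161/72 = 99.46 kN.
Moment equilibrium about 1: M_1 = Σ(load moments about 1) − R_2·L = 741.3 − 99.46×6 = 144.6 kN·m.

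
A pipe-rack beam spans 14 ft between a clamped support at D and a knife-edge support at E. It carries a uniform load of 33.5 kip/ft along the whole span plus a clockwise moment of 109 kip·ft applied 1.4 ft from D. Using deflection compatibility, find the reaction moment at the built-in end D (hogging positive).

M_D = 898.7 kip·ft

Remove the prop at E; the released (primary) structure is a cantilever built in at D.
Downward deflection at the released point E due to the loads:
  UDL 33.5: wL⁴/(8EI) = 160867/EI
  clockwise couple 109 at a = 1.4: M₀a(2L − a)/(2EI) = 2030/EI
  δ_0 = 162897/EI
Tip deflection under a unit load at E: L³/(3EI) = 914.7/EI.
The prop prevents deflection at E: R_E = δ_0/δ_{EE} = 162897/914.7 = 178.1 kip.
Moment equilibrium about D: M_D = Σ(load moments about D) − R_E·L = 3392 − 178.1×14 = 898.7 kip·ft.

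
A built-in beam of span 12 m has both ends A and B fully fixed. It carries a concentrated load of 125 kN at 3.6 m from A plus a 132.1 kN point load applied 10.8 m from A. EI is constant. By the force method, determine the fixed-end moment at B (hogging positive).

Take the two fixed-end moments M_A, M_B as redundants; the released structure is the simple span AB.
Simple-span end rotations at A and B under the given loads:
  at A: point load 125 at a = 3.6: Pab(L + b)/(6LEI) = 1071/EI
  at B: point load 125 at a = 3.6: Pab(L + a)/(6LEI) = 819/EI
  at A: point load 132.1 at a = 10.8: Pab(L + b)/(6LEI) = 313.9/EI
  at B: point load 132.1 at a = 10.8: Pab(L + a)/(6LEI) = 542.1/EI
  θ_A0 = 1385/EI,  θ_B0 = 1361/EI
Flexibility coefficients: a unit moment at one end gives L/(3EI) there and L/(6EI) at the far end, so f₁₁ = f₂₂ = 4/EI and f₁₂ = f₂₁ = 2/EI.
Compatibility — zero rotation at each built-in end:
  4 M_A + 2 M_B = 1385
  2 M_A + 4 M_B = 1361
Solving the pair gives M_A = 234.8 kN·m and M_B = 222.9 kN·m (hogging).

M_B = 222.9 kN·m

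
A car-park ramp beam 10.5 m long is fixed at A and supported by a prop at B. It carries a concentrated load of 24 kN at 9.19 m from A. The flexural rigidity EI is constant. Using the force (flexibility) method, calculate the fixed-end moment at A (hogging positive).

M_A = 15.48 kN·m

Choose R_B as the redundant. The primary structure is the cantilever fixed at A.
Deflection at B on the released cantilever, summing each load's contribution:
  point load 24 at a = 9.19: Pa²(3L − a)/(6EI) = 7537/EI
Flexibility coefficient — unit upward force at B: δ_{BB} = L³/(3EI) = 385.9/EI.
Compatibility at B: δ_0 − R_B·δ_{BB} = 0, so R_B = 7537/385.9 = 19.53 kN.
Moment equilibrium about A: M_A = Σ(load moments about A) − R_B·L = 220.6 − 19.53×10.5 = 15.48 kN·m.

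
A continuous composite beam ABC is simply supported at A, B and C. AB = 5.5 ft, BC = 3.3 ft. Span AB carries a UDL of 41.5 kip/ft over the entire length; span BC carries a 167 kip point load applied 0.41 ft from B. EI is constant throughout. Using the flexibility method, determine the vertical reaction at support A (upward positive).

R_A = 92.46 kip

Take M_B as the redundant. Released structure: two simple spans AB and BC with a hinge at B.
Discontinuity in slope at B on the released structure — sum the simple-span end rotations:
  span AB: UDL 41.5: wL³/(24EI) = 287.7/EI
  span BC: point load 167 at a = 0.41: Pab(L + b)/(6LEI) = 61.86/EI
  relative rotation θ_0 = (287.7 + 61.86)/EI = 349.6/EI
A unit hogging moment at B produces rotation L₁/(3EI) + L₂/(3EI) = 2.933/EI.
Compatibility: M_B·(L₁+L₂)/(3EI) = θ_0, giving M_B = 119.2 kip·ft (hogging).
Span AB, ΣM about A with M_B applied at B: R_B^{AB}·5.5 = 627.7 + 119.2, so R_B^{AB} = 135.8 kip and R_A = 228.2 − 135.8 = 92.46 kip.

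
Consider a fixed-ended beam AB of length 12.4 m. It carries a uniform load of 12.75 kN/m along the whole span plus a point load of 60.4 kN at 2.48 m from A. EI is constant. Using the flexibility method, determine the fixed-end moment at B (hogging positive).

M_B = 187.3 kN·m

Take the two fixed-end moments M_A, M_B as redundants; the released structure is the simple span AB.
End rotations of the released simple span under the applied load (×1/EI):
  at A: UDL 12.75: wL³/(24EI) = 1013/EI
  at B: UDL 12.75: wL³/(24EI) = 1013/EI
  at A: point load 60.4 at a = 2.48: Pab(L + b)/(6LEI) = 445.8/EI
  at B: point load 60.4 at a = 2.48: Pab(L + a)/(6LEI) = 297.2/EI
  θ_A0 = 1459/EI,  θ_B0 = 1310/EI
Flexibility coefficients: a unit moment at one end gives L/(3EI) there and L/(6EI) at the far end, so f₁₁ = f₂₂ = 4.133/EI and f₁₂ = f₂₁ = 2.067/EI.
Compatibility — zero rotation at each built-in end:
  4.133 M_A + 2.067 M_B = 1459
  2.067 M_A + 4.133 M_B = 1310
Solving the pair gives M_A = 259.2 kN·m and M_B = 187.3 kN·m (hogging).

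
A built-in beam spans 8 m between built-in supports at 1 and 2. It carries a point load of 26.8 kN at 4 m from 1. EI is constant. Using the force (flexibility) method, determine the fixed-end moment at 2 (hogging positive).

M_2 = 26.8 kN·m

Take the two fixed-end moments M_1, M_2 as redundants; the released structure is the simple span 12.
Simple-span end rotations at 1 and 2 under the given loads:
  at 1: point load 26.8 at a = 4: Pab(L + b)/(6LEI) = 107.2/EI
  at 2: point load 26.8 at a = 4: Pab(L + a)/(6LEI) = 107.2/EI
  θ_10 = 107.2/EI,  θ_20 = 107.2/EI
Flexibility coefficients: a unit moment at one end gives L/(3EI) there and L/(6EI) at the far end, so f₁₁ = f₂₂ = 2.667/EI and f₁₂ = f₂₁ = 1.333/EI.
Compatibility — zero rotation at each built-in end:
  2.667 M_1 + 1.333 M_2 = 107.2
  1.333 M_1 + 2.667 M_2 = 107.2
Solving the pair gives M_1 = 26.8 kN·m and M_2 = 26.8 kN·m (hogging).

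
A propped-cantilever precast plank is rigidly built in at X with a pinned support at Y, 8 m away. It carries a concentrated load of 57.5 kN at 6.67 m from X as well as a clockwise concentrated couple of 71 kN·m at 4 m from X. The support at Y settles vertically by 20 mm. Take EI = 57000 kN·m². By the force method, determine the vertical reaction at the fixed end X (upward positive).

R_X = 10.9 kN

Choose R_Y as the redundant. The primary structure is the cantilever fixed at X.
Primary-structure tip deflection at Y by superposition:
  point load 57.5 at a = 6.67: Pa²(3L − a)/(6EI) = 7389/EI
  clockwise couple 71 at a = 4: M₀a(2L − a)/(2EI) = 1704/EI
  δ_0 = 9093/EI
Tip deflection under a unit load at Y: L³/(3EI) = 170.7/EI.
With EI = 57000 kN·m²: δ_0 = 0.15952 m and δ_{YY} = 0.002994 m/kN.
Compatibility — the beam at Y must follow the support down by 0.02 m: δ_0 − R_Y·δ_{YY} = 0.02, so R_Y = (0.15952 − 0.02)/0.002994 = 46.6 kN.
Vertical equilibrium: R_X = ΣP − R_Y = 57.5 − 46.6 = 10.9 kN.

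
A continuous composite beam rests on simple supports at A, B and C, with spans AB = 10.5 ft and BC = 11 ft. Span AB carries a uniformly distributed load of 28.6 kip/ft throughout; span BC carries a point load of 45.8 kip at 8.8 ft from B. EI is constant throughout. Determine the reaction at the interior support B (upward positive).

Take M_B as the redundant. Released structure: two simple spans AB and BC with a hinge at B.
Rotations at B on the released spans (each span's end-slope, ×1/EI):
  span AB: UDL 28.6: wL³/(24EI) = 1380/EI
  span BC: point load 45.8 at a = 8.8: Pab(L + b)/(6LEI) = 177.3/EI
  relative rotation θ_0 = (1380 + 177.3)/EI = 1557/EI
A unit hogging moment at B produces rotation L₁/(3EI) + L₂/(3EI) = 7.167/EI.
Compatibility: M_B·(L₁+L₂)/(3EI) = θ_0, giving M_B = 217.2 kip·ft (hogging).
Span AB, ΣM about A with M_B applied at B: R_B^{AB}·10.5 = 1577 + 217.2, so R_B^{AB} = 170.8 kip and R_A = 300.3 − 170.8 = 129.5 kip.
Span BC, ΣM about C: R_B^{BC}·11 = 100.8 + 217.2, so R_B^{BC} = 28.91 kip and R_C = 45.8 − 28.91 = 16.89 kip.
R_B = 170.8 + 28.91 = 199.7 kip.

R_B = 199.7 kip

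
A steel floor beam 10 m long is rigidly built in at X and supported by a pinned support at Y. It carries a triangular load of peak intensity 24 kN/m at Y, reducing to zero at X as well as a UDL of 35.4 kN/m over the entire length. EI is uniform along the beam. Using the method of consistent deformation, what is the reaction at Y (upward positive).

R_Y = 198.8 kN

Release the roller at Y. Primary structure: cantilever fixed at X.
Deflection at Y on the released cantilever, summing each load's contribution:
  triangular load, peak 24 at the free end: 11w₀L⁴/(120EI) = 22000/EI
  UDL 35.4: wL⁴/(8EI) = 44250/EI
  δ_0 = 66250/EI
Tip deflection under a unit load at Y: L³/(3EI) = 333.3/EI.
Compatibility at Y: δ_0 − R_Y·δ_{YY} = 0, so R_Y = 66250/333.3 = 198.8 kN.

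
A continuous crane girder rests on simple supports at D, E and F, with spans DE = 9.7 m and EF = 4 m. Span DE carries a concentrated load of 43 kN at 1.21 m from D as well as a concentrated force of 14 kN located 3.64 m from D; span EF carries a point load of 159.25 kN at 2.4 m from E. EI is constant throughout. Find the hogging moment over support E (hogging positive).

Take M_E as the redundant. Released structure: two simple spans DE and EF with a hinge at E.
End slopes at the hinge E, treating each span as simply supported:
  span DE: point load 43 at a = 1.21: Pab(L + a)/(6LEI) = 82.81/EI
  span DE: point load 14 at a = 3.64: Pab(L + a)/(6LEI) = 70.78/EI
  span EF: point load 159.25 at a = 2.4: Pab(L + b)/(6LEI) = 142.7/EI
  relative rotation θ_0 = (153.6 + 142.7)/EI = 296.3/EI
A unit hogging moment at E produces rotation L₁/(3EI) + L₂/(3EI) = 4.567/EI.
Slope continuity at E: θ_0 = M_E·4.567/EI, so M_E = 296.3/4.567 = 64.88 kN·m (hogging).

M_E = 64.88 kN·m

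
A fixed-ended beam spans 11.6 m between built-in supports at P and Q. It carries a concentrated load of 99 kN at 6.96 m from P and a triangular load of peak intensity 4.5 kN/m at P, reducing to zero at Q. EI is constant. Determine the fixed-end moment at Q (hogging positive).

Release both end moments; the primary structure is a simply-supported span PQ with redundants M_P and M_Q.
End rotations of the released simple span under the applied load (×1/EI):
  at P: point load 99 at a = 6.96: Pab(L + b)/(6LEI) = 746/EI
  at Q: point load 99 at a = 6.96: Pab(L + a)/(6LEI) = 852.6/EI
  at P: triangular load, peak 4.5: w₀L³/(45EI) = 156.1/EI
  at Q: triangular load, peak 4.5: 7w₀L³/(360EI) = 136.6/EI
  θ_P0 = 902.1/EI,  θ_Q0 = 989.2/EI
Flexibility coefficients: a unit moment at one end gives L/(3EI) there and L/(6EI) at the far end, so f₁₁ = f₂₂ = 3.867/EI and f₁₂ = f₂₁ = 1.933/EI.
Compatibility — zero rotation at each built-in end:
  3.867 M_P + 1.933 M_Q = 902.1
  1.933 M_P + 3.867 M_Q = 989.2
Solving the pair gives M_P = 140.5 kN·m and M_Q = 185.6 kN·m (hogging).

M_Q = 185.6 kN·m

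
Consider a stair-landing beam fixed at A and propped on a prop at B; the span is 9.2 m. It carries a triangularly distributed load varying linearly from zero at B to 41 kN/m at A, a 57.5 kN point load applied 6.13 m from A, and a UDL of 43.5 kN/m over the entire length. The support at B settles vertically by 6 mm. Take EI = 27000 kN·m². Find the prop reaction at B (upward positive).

Remove the prop at B; the released (primary) structure is a cantilever built in at A.
Downward deflection at the released point B due to the loads:
  triangular load, peak 41 at the fixed end: w₀L⁴/(30EI) = 9791/EI
  point load 57.5 at a = 6.13: Pa²(3L − a)/(6EI) = 7732/EI
  UDL 43.5: wL⁴/(8EI) = 38954/EI
  δ_0 = 56476/EI
Tip deflection under a unit load at B: L³/(3EI) = 259.6/EI.
With EI = 27000 kN·m²: δ_0 = 2.0917 m and δ_{BB} = 0.009613 m/kN.
Compatibility — the beam at B must follow the support down by 0.006 m: δ_0 − R_B·δ_{BB} = 0.006, so R_B = (2.0917 − 0.006)/0.009613 = 217 kN.

R_B = 217 kN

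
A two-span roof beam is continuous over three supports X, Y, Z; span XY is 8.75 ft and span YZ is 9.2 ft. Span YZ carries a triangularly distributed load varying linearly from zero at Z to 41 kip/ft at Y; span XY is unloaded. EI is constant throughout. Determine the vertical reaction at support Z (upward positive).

Insert a hinge at Y; M_Y is the redundant, and each span becomes simply supported.
Discontinuity in slope at Y on the released structure — sum the simple-span end rotations:
  span YZ: triangular load, peak 41: w₀L³/(45EI) = 709.5/EI
  relative rotation θ_0 = (0 + 709.5)/EI = 709.5/EI
A unit hogging moment at Y produces rotation L₁/(3EI) + L₂/(3EI) = 5.983/EI.
Slope continuity at Y: θ_0 = M_Y·5.983/EI, so M_Y = 709.5/5.983 = 118.6 kip·ft (hogging).
Span YZ, ΣM about Z: R_Y^{YZ}·9.2 = 1157 + 118.6, so R_Y^{YZ} = 138.6 kip and R_Z = 188.6 − 138.6 = 49.98 kip.

R_Z = 49.98 kip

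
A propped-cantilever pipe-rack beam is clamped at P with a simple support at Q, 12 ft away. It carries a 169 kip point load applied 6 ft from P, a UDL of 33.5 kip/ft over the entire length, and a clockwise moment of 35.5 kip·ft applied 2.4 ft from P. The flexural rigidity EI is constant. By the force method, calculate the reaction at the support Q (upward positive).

R_Q = 205.2 kip

Take the reaction at Q as the redundant and release it; the primary structure is a cantilever fixed at P.
Deflection at Q on the released cantilever, summing each load's contribution:
  point load 169 at a = 6: Pa²(3L − a)/(6EI) = 30420/EI
  UDL 33.5: wL⁴/(8EI) = 86832/EI
  clockwise couple 35.5 at a = 2.4: M₀a(2L − a)/(2EI) = 920.2/EI
  δ_0 = 118172/EI
Flexibility coefficient — unit upward force at Q: δ_{QQ} = L³/(3EI) = 576/EI.
The prop prevents deflection at Q: R_Q = δ_0/δ_{QQ} = 118172/576 = 205.2 kip.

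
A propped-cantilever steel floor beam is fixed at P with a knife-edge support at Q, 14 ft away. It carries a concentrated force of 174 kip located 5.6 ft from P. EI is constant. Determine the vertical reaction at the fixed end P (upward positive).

Choose R_Q as the redundant. The primary structure is the cantilever fixed at P.
Primary-structure tip deflection at Q by superposition:
  point load 174 at a = 5.6: Pa²(3L − a)/(6EI) = 33104/EI
Flexibility coefficient — unit upward force at Q: δ_{QQ} = L³/(3EI) = 914.7/EI.
The prop prevents deflection at Q: R_Q = δ_0/δ_{QQ} = 33104/914.7 = 36.19 kip.
Vertical equilibrium: R_P = ΣP − R_Q = 174 − 36.19 = 137.8 kip.

R_P = 137.8 kip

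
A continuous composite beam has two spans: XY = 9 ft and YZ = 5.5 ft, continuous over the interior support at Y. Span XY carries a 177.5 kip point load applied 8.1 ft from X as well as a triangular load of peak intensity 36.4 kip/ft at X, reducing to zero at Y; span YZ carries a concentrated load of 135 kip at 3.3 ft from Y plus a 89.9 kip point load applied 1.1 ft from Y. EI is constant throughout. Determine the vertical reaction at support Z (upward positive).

Take M_Y as the redundant. Released structure: two simple spans XY and YZ with a hinge at Y.
Rotations at Y on the released spans (each span's end-slope, ×1/EI):
  span XY: point load 177.5 at a = 8.1: Pab(L + a)/(6LEI) = 409.8/EI
  span XY: triangular load, peak 36.4: 7w₀L³/(360EI) = 516/EI
  span YZ: point load 135 at a = 3.3: Pab(L + b)/(6LEI) = 228.7/EI
  span YZ: point load 89.9 at a = 1.1: Pab(L + b)/(6LEI) = 130.5/EI
  relative rotation θ_0 = (925.7 + 359.2)/EI = 1285/EI
A unit hogging moment at Y produces rotation L₁/(3EI) + L₂/(3EI) = 4.833/EI.
Compatibility: M_Y·(L₁+L₂)/(3EI) = θ_0, giving M_Y = 265.9 kip·ft (hogging).
Span YZ, ΣM about Z: R_Y^{YZ}·5.5 = 692.6 + 265.9, so R_Y^{YZ} = 174.3 kip and R_Z = 224.9 − 174.3 = 50.64 kip.

R_Z = 50.64 kip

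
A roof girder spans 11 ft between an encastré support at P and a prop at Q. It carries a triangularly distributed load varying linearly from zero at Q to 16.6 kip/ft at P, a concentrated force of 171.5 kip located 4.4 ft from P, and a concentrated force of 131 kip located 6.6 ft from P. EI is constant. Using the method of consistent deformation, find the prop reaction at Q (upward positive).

R_Q = 110.5 kip

Remove the prop at Q; the released (primary) structure is a cantilever built in at P.
Primary-structure tip deflection at Q by superposition:
  triangular load, peak 16.6 at the fixed end: w₀L⁴/(30EI) = 8101/EI
  point load 171.5 at a = 4.4: Pa²(3L − a)/(6EI) = 15826/EI
  point load 131 at a = 6.6: Pa²(3L − a)/(6EI) = 25108/EI
  δ_0 = 49036/EI
Flexibility coefficient — unit upward force at Q: δ_{QQ} = L³/(3EI) = 443.7/EI.
The prop prevents deflection at Q: R_Q = δ_0/δ_{QQ} = 49036/443.7 = 110.5 kip.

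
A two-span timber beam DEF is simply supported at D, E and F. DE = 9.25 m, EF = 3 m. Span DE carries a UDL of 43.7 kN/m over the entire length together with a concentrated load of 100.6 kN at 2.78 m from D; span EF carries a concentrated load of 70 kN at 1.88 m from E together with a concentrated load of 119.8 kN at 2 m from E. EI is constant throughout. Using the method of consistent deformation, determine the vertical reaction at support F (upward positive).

R_F = -33.03 kN

Release continuity at E by inserting a hinge; the redundant is the internal moment M_E. The primary structure is two simply-supported spans DE and EF.
Discontinuity in slope at E on the released structure — sum the simple-span end rotations:
  span DE: UDL 43.7: wL³/(24EI) = 1441/EI
  span DE: point load 100.6 at a = 2.78: Pab(L + a)/(6LEI) = 392.2/EI
  span EF: point load 70 at a = 1.88: Pab(L + b)/(6LEI) = 33.74/EI
  span EF: point load 119.8 at a = 2: Pab(L + b)/(6LEI) = 53.24/EI
  relative rotation θ_0 = (1833 + 86.98)/EI = 1920/EI
A unit hogging moment at E produces rotation L₁/(3EI) + L₂/(3EI) = 4.083/EI.
Compatibility: M_E·(L₁+L₂)/(3EI) = θ_0, giving M_E = 470.3 kN·m (hogging).
Span EF, ΣM about F: R_E^{EF}·3 = 198.2 + 470.3, so R_E^{EF} = 222.8 kN and R_F = 189.8 − 222.8 = -33.03 kN.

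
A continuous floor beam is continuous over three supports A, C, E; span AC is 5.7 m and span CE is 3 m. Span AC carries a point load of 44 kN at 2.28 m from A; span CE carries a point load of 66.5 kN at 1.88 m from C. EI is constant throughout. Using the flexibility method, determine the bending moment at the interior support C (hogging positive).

M_C = 38.66 kN·m

Release continuity at C by inserting a hinge; the redundant is the internal moment M_C. The primary structure is two simply-supported spans AC and CE.
Discontinuity in slope at C on the released structure — sum the simple-span end rotations:
  span AC: point load 44 at a = 2.28: Pab(L + a)/(6LEI) = 80.06/EI
  span CE: point load 66.5 at a = 1.88: Pab(L + b)/(6LEI) = 32.05/EI
  relative rotation θ_0 = (80.06 + 32.05)/EI = 112.1/EI
A unit hogging moment at C produces rotation L₁/(3EI) + L₂/(3EI) = 2.9/EI.
Slope continuity at C: θ_0 = M_C·2.9/EI, so M_C = 112.1/2.9 = 38.66 kN·m (hogging).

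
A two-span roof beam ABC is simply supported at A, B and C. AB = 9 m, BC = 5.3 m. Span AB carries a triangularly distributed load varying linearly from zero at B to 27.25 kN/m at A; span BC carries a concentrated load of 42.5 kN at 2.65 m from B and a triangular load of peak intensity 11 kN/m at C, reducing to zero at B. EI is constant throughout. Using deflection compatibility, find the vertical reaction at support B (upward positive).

R_B = 102.8 kN

Release continuity at B by inserting a hinge; the redundant is the internal moment M_B. The primary structure is two simply-supported spans AB and BC.
Discontinuity in slope at B on the released structure — sum the simple-span end rotations:
  span AB: triangular load, peak 27.25: 7w₀L³/(360EI) = 386.3/EI
  span BC: point load 42.5 at a = 2.65: Pab(L + b)/(6LEI) = 74.61/EI
  span BC: triangular load, peak 11: 7w₀L³/(360EI) = 31.84/EI
  relative rotation θ_0 = (386.3 + 106.5)/EI = 492.7/EI
A unit hogging moment at B produces rotation L₁/(3EI) + L₂/(3EI) = 4.767/EI.
Compatibility: M_B·(L₁+L₂)/(3EI) = θ_0, giving M_B = 103.4 kN·m (hogging).
Span AB, ΣM about A with M_B applied at B: R_B^{AB}·9 = 367.9 + 103.4, so R_B^{AB} = 52.36 kN and R_A = 122.6 − 52.36 = 70.26 kN.
Span BC, ΣM about C: R_B^{BC}·5.3 = 164.1 + 103.4, so R_B^{BC} = 50.47 kN and R_C = 71.65 − 50.47 = 21.18 kN.
R_B = 52.36 + 50.47 = 102.8 kN.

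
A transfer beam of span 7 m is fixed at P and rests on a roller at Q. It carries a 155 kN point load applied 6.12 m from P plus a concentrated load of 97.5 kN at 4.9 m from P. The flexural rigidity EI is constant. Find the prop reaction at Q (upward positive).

R_Q = 180.9 kN

Remove the prop at Q; the released (primary) structure is a cantilever built in at P.
Deflection at Q on the released cantilever, summing each load's contribution:
  point load 155 at a = 6.12: Pa²(3L − a)/(6EI) = 14397/EI
  point load 97.5 at a = 4.9: Pa²(3L − a)/(6EI) = 6282/EI
  δ_0 = 20679/EI
Flexibility coefficient — unit upward force at Q: δ_{QQ} = L³/(3EI) = 114.3/EI.
The prop prevents deflection at Q: R_Q = δ_0/δ_{QQ} = 20679/114.3 = 180.9 kN.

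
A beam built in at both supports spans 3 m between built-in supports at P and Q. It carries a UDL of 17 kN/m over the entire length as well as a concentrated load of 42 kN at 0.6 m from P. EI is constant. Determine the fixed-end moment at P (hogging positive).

M_P = 28.88 kN·m

Take the two fixed-end moments M_P, M_Q as redundants; the released structure is the simple span PQ.
End rotations of the released simple span under the applied load (×1/EI):
  at P: UDL 17: wL³/(24EI) = 19.12/EI
  at Q: UDL 17: wL³/(24EI) = 19.12/EI
  at P: point load 42 at a = 0.6: Pab(L + b)/(6LEI) = 18.14/EI
  at Q: point load 42 at a = 0.6: Pab(L + a)/(6LEI) = 12.1/EI
  θ_P0 = 37.27/EI,  θ_Q0 = 31.22/EI
Flexibility coefficients: a unit moment at one end gives L/(3EI) there and L/(6EI) at the far end, so f₁₁ = f₂₂ = 1/EI and f₁₂ = f₂₁ = 0.5/EI.
Compatibility — zero rotation at each built-in end:
  1 M_P + 0.5 M_Q = 37.27
  0.5 M_P + 1 M_Q = 31.22
Solving the pair gives M_P = 28.88 kN·m and M_Q = 16.78 kN·m (hogging).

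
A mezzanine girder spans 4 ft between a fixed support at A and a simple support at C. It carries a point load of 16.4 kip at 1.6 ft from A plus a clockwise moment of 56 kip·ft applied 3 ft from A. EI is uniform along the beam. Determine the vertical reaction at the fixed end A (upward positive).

R_A = -6.699 kip

Take the reaction at C as the redundant and release it; the primary structure is a cantilever fixed at A.
Deflection at C on the released cantilever, summing each load's contribution:
  point load 16.4 at a = 1.6: Pa²(3L − a)/(6EI) = 72.77/EI
  clockwise couple 56 at a = 3: M₀a(2L − a)/(2EI) = 420/EI
  δ_0 = 492.8/EI
Tip deflection under a unit load at C: L³/(3EI) = 21.33/EI.
Compatibility at C: δ_0 − R_C·δ_{CC} = 0, so R_C = 492.8/21.33 = 23.1 kip.
Vertical equilibrium: R_A = ΣP − R_C = 16.4 − 23.1 = -6.699 kip.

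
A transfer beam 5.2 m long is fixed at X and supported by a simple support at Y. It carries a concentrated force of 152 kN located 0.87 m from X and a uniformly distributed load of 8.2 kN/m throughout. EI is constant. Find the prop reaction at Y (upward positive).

R_Y = 22.02 kN

Remove the prop at Y; the released (primary) structure is a cantilever built in at X.
Deflection at Y on the released cantilever, summing each load's contribution:
  point load 152 at a = 0.87: Pa²(3L − a)/(6EI) = 282.4/EI
  UDL 8.2: wL⁴/(8EI) = 749.4/EI
  δ_0 = 1032/EI
Tip deflection under a unit load at Y: L³/(3EI) = 46.87/EI.
Compatibility at Y: δ_0 − R_Y·δ_{YY} = 0, so R_Y = 1032/46.87 = 22.02 kN.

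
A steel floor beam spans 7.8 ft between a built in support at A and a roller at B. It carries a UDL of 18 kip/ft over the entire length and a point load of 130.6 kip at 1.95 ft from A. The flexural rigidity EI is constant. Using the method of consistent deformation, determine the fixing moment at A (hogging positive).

Choose R_B as the redundant. The primary structure is the cantilever fixed at A.
Primary-structure tip deflection at B by superposition:
  UDL 18: wL⁴/(8EI) = 8328/EI
  point load 130.6 at a = 1.95: Pa²(3L − a)/(6EI) = 1775/EI
  δ_0 = 10104/EI
Flexibility coefficient — unit upward force at B: δ_{BB} = L³/(3EI) = 158.2/EI.
Compatibility at B: δ_0 − R_B·δ_{BB} = 0, so R_B = 10104/158.2 = 63.87 kip.
Moment equilibrium about A: M_A = Σ(load moments about A) − R_B·L = 802.2 − 63.87×7.8 = 304 kip·ft.

M_A = 304 kip·ft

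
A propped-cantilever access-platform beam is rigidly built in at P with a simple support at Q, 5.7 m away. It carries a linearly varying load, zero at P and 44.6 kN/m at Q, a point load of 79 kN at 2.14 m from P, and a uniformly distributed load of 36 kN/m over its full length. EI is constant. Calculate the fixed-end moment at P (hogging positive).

M_P = 316.5 kN·m

Choose R_Q as the redundant. The primary structure is the cantilever fixed at P.
Downward deflection at the released point Q due to the loads:
  triangular load, peak 44.6 at the free end: 11w₀L⁴/(120EI) = 4316/EI
  point load 79 at a = 2.14: Pa²(3L − a)/(6EI) = 902.1/EI
  UDL 36: wL⁴/(8EI) = 4750/EI
  δ_0 = 9968/EI
Flexibility coefficient — unit upward force at Q: δ_{QQ} = L³/(3EI) = 61.73/EI.
Compatibility at Q: δ_0 − R_Q·δ_{QQ} = 0, so R_Q = 9968/61.73 = 161.5 kN.
Moment equilibrium about P: M_P = Σ(load moments about P) − R_Q·L = 1237 − 161.5×5.7 = 316.5 kN·m.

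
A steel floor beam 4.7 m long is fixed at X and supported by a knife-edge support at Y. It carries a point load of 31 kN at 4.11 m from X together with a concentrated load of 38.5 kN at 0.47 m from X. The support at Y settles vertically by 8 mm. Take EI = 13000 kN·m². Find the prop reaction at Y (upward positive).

Release the roller at Y. Primary structure: cantilever fixed at X.
Downward deflection at the released point Y due to the loads:
  point load 31 at a = 4.11: Pa²(3L − a)/(6EI) = 871.9/EI
  point load 38.5 at a = 0.47: Pa²(3L − a)/(6EI) = 19.32/EI
  δ_0 = 891.2/EI
Flexibility coefficient — unit upward force at Y: δ_{YY} = L³/(3EI) = 34.61/EI.
With EI = 13000 kN·m²: δ_0 = 0.068554 m and δ_{YY} = 0.002662 m/kN.
Compatibility — the beam at Y must follow the support down by 0.008 m: δ_0 − R_Y·δ_{YY} = 0.008, so R_Y = (0.068554 − 0.008)/0.002662 = 22.75 kN.

R_Y = 22.75 kN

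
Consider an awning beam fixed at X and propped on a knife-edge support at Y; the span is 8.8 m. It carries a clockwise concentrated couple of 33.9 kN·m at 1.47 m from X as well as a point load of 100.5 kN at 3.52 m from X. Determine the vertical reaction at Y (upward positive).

Take the reaction at Y as the redundant and release it; the primary structure is a cantilever fixed at X.
Free-end deflection of the primary structure under the applied loading (downward +):
  clockwise couple 33.9 at a = 1.47: M₀a(2L − a)/(2EI) = 401.9/EI
  point load 100.5 at a = 3.52: Pa²(3L − a)/(6EI) = 4748/EI
  δ_0 = 5150/EI
Tip deflection under a unit load at Y: L³/(3EI) = 227.2/EI.
The prop prevents deflection at Y: R_Y = δ_0/δ_{YY} = 5150/227.2 = 22.67 kN.

R_Y = 22.67 kN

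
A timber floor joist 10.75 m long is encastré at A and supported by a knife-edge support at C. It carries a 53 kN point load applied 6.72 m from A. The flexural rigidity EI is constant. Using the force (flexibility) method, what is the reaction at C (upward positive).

R_C = 24.59 kN

Remove the prop at C; the released (primary) structure is a cantilever built in at A.
Free-end deflection of the primary structure under the applied loading (downward +):
  point load 53 at a = 6.72: Pa²(3L − a)/(6EI) = 10184/EI
Flexibility coefficient — unit upward force at C: δ_{CC} = L³/(3EI) = 414.1/EI.
Compatibility at C: δ_0 − R_C·δ_{CC} = 0, so R_C = 10184/414.1 = 24.59 kN.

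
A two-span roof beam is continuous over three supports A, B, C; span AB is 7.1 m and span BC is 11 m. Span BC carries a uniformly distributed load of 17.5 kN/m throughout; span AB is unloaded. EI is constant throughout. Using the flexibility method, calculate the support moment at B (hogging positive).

Release continuity at B by inserting a hinge; the redundant is the internal moment M_B. The primary structure is two simply-supported spans AB and BC.
Discontinuity in slope at B on the released structure — sum the simple-span end rotations:
  span BC: UDL 17.5: wL³/(24EI) = 970.5/EI
  relative rotation θ_0 = (0 + 970.5)/EI = 970.5/EI
A unit hogging moment at B produces rotation L₁/(3EI) + L₂/(3EI) = 6.033/EI.
Slope continuity at B: θ_0 = M_B·6.033/EI, so M_B = 970.5/6.033 = 160.9 kN·m (hogging).

M_B = 160.9 kN·m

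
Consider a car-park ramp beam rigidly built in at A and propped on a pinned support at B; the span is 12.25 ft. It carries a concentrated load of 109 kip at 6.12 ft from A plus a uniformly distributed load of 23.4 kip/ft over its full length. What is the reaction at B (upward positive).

Take the reaction at B as the redundant and release it; the primary structure is a cantilever fixed at A.
Deflection at B on the released cantilever, summing each load's contribution:
  point load 109 at a = 6.12: Pa²(3L − a)/(6EI) = 20841/EI
  UDL 23.4: wL⁴/(8EI) = 65867/EI
  δ_0 = 86709/EI
Flexibility coefficient — unit upward force at B: δ_{BB} = L³/(3EI) = 612.8/EI.
Compatibility at B: δ_0 − R_B·δ_{BB} = 0, so R_B = 86709/612.8 = 141.5 kip.

R_B = 141.5 kip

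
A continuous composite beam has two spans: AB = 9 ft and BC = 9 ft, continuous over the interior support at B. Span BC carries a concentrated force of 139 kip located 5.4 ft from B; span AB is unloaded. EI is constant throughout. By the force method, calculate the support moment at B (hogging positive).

Insert a hinge at B; M_B is the redundant, and each span becomes simply supported.
Rotations at B on the released spans (each span's end-slope, ×1/EI):
  span BC: point load 139 at a = 5.4: Pab(L + b)/(6LEI) = 630.5/EI
  relative rotation θ_0 = (0 + 630.5)/EI = 630.5/EI
A unit hogging moment at B produces rotation L₁/(3EI) + L₂/(3EI) = 6/EI.
Slope continuity at B: θ_0 = M_B·6/EI, so M_B = 630.5/6 = 105.1 kip·ft (hogging).

M_B = 105.1 kip·ft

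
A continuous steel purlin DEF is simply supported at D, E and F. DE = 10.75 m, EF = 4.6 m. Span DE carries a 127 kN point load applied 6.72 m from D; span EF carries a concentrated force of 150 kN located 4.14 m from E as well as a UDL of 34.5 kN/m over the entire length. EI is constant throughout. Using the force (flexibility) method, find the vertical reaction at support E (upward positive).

Release continuity at E by inserting a hinge; the redundant is the internal moment M_E. The primary structure is two simply-supported spans DE and EF.
Discontinuity in slope at E on the released structure — sum the simple-span end rotations:
  span DE: point load 127 at a = 6.72: Pab(L + a)/(6LEI) = 931.6/EI
  span EF: point load 150 at a = 4.14: Pab(L + b)/(6LEI) = 52.37/EI
  span EF: UDL 34.5: wL³/(24EI) = 139.9/EI
  relative rotation θ_0 = (931.6 + 192.3)/EI = 1124/EI
A unit hogging moment at E produces rotation L₁/(3EI) + L₂/(3EI) = 5.117/EI.
Compatibility: M_E·(L₁+L₂)/(3EI) = θ_0, giving M_E = 219.6 kN·m (hogging).
Span DE, ΣM about D with M_E applied at E: R_E^{DE}·10.75 = 853.4 + 219.6, so R_E^{DE} = 99.82 kN and R_D = 127 − 99.82 = 27.18 kN.
Span EF, ΣM about F: R_E^{EF}·4.6 = 434 + 219.6, so R_E^{EF} = 142.1 kN and R_F = 308.7 − 142.1 = 166.6 kN.
R_E = 99.82 + 142.1 = 241.9 kN.

R_E = 241.9 kN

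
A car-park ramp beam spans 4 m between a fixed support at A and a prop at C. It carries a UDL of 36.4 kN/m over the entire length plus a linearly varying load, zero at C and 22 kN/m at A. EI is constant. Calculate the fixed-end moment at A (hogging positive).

Remove the prop at C; the released (primary) structure is a cantilever built in at A.
Free-end deflection of the primary structure under the applied loading (downward +):
  UDL 36.4: wL⁴/(8EI) = 1165/EI
  triangular load, peak 22 at the fixed end: w₀L⁴/(30EI) = 187.7/EI
  δ_0 = 1353/EI
Flexibility coefficient — unit upward force at C: δ_{CC} = L³/(3EI) = 21.33/EI.
The prop prevents deflection at C: R_C = δ_0/δ_{CC} = 1353/21.33 = 63.4 kN.
Moment equilibrium about A: M_A = Σ(load moments about A) − R_C·L = 349.9 − 63.4×4 = 96.27 kN·m.

M_A = 96.27 kN·m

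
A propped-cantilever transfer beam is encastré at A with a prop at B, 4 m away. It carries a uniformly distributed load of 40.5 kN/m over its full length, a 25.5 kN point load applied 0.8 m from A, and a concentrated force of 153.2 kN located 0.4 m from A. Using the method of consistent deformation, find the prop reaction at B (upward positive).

R_B = 64.4 kN

Choose R_B as the redundant. The primary structure is the cantilever fixed at A.
Primary-structure tip deflection at B by superposition:
  UDL 40.5: wL⁴/(8EI) = 1296/EI
  point load 25.5 at a = 0.8: Pa²(3L − a)/(6EI) = 30.46/EI
  point load 153.2 at a = 0.4: Pa²(3L − a)/(6EI) = 47.39/EI
  δ_0 = 1374/EI
Flexibility coefficient — unit upward force at B: δ_{BB} = L³/(3EI) = 21.33/EI.
The prop prevents deflection at B: R_B = δ_0/δ_{BB} = 1374/21.33 = 64.4 kN.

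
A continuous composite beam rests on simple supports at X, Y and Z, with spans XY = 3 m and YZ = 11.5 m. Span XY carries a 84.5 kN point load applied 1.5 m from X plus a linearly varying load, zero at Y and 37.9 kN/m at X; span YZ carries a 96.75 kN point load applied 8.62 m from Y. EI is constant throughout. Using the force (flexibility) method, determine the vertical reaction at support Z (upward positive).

Take M_Y as the redundant. Released structure: two simple spans XY and YZ with a hinge at Y.
Rotations at Y on the released spans (each span's end-slope, ×1/EI):
  span XY: point load 84.5 at a = 1.5: Pab(L + a)/(6LEI) = 47.53/EI
  span XY: triangular load, peak 37.9: 7w₀L³/(360EI) = 19.9/EI
  span YZ: point load 96.75 at a = 8.62: Pab(L + b)/(6LEI) = 500.6/EI
  relative rotation θ_0 = (67.43 + 500.6)/EI = 568/EI
A unit hogging moment at Y produces rotation L₁/(3EI) + L₂/(3EI) = 4.833/EI.
Slope continuity at Y: θ_0 = M_Y·4.833/EI, so M_Y = 568/4.833 = 117.5 kN·m (hogging).
Span YZ, ΣM about Z: R_Y^{YZ}·11.5 = 278.6 + 117.5, so R_Y^{YZ} = 34.45 kN and R_Z = 96.75 − 34.45 = 62.3 kN.

R_Z = 62.3 kN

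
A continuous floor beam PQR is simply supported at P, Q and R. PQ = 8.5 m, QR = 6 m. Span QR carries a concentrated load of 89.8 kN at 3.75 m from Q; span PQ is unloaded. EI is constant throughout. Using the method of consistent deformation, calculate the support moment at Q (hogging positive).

Take M_Q as the redundant. Released structure: two simple spans PQ and QR with a hinge at Q.
End slopes at the hinge Q, treating each span as simply supported:
  span QR: point load 89.8 at a = 3.75: Pab(L + b)/(6LEI) = 173.6/EI
  relative rotation θ_0 = (0 + 173.6)/EI = 173.6/EI
A unit hogging moment at Q produces rotation L₁/(3EI) + L₂/(3EI) = 4.833/EI.
Slope continuity at Q: θ_0 = M_Q·4.833/EI, so M_Q = 173.6/4.833 = 35.92 kN·m (hogging).

M_Q = 35.92 kN·m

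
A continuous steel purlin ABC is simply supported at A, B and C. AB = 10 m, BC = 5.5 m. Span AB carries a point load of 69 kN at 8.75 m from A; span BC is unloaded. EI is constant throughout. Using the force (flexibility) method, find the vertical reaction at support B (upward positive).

Take M_B as the redundant. Released structure: two simple spans AB and BC with a hinge at B.
Discontinuity in slope at B on the released structure — sum the simple-span end rotations:
  span AB: point load 69 at a = 8.75: Pab(L + a)/(6LEI) = 235.8/EI
  relative rotation θ_0 = (235.8 + 0)/EI = 235.8/EI
A unit hogging moment at B produces rotation L₁/(3EI) + L₂/(3EI) = 5.167/EI.
Compatibility: M_B·(L₁+L₂)/(3EI) = θ_0, giving M_B = 45.65 kN·m (hogging).
Span AB, ΣM about A with M_B applied at B: R_B^{AB}·10 = 603.8 + 45.65, so R_B^{AB} = 64.94 kN and R_A = 69 − 64.94 = 4.06 kN.
Span BC, ΣM about C: R_B^{BC}·5.5 = 0 + 45.65, so R_B^{BC} = 8.299 kN and R_C = 0 − 8.299 = -8.299 kN.
R_B = 64.94 + 8.299 = 73.24 kN.

R_B = 73.24 kN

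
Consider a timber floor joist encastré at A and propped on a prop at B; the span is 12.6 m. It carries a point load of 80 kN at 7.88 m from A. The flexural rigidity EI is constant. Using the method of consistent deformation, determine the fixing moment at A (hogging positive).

Choose R_B as the redundant. The primary structure is the cantilever fixed at A.
Primary-structure tip deflection at B by superposition:
  point load 80 at a = 7.88: Pa²(3L − a)/(6EI) = 24772/EI
Tip deflection under a unit load at B: L³/(3EI) = 666.8/EI.
Compatibility at B: δ_0 − R_B·δ_{BB} = 0, so R_B = 24772/666.8 = 37.15 kN.
Moment equilibrium about A: M_A = Σ(load moments about A) − R_B·L = 630.4 − 37.15×12.6 = 162.3 kN·m.

M_A = 162.3 kN·m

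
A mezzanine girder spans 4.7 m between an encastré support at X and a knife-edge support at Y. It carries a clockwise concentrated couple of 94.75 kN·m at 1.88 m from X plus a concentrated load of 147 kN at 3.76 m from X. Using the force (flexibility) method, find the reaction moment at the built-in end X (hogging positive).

M_X = 70.12 kN·m

Choose R_Y as the redundant. The primary structure is the cantilever fixed at X.
Free-end deflection of the primary structure under the applied loading (downward +):
  clockwise couple 94.75 at a = 1.88: M₀a(2L − a)/(2EI) = 669.8/EI
  point load 147 at a = 3.76: Pa²(3L − a)/(6EI) = 3581/EI
  δ_0 = 4251/EI
Flexibility coefficient — unit upward force at Y: δ_{YY} = L³/(3EI) = 34.61/EI.
The prop prevents deflection at Y: R_Y = δ_0/δ_{YY} = 4251/34.61 = 122.8 kN.
Moment equilibrium about X: M_X = Σ(load moments about X) − R_Y·L = 647.5 − 122.8×4.7 = 70.12 kN·m.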